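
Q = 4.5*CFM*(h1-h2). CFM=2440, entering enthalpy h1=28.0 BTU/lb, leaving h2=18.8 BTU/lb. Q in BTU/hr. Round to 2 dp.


Q = 4.5 * 2440 * (28.0 - 18.8) = 101016.00 BTU/hr

101016.00 BTU/hr


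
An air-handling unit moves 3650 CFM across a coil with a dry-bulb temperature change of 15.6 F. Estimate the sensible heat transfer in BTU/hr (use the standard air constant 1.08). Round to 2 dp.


Q = 1.08 * 3650 * 15.6 = 61495.20 BTU/hr

61495.20 BTU/hr


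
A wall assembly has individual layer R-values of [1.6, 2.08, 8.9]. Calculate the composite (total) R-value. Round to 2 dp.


R_total = 1.6 + 2.08 + 8.9 = 12.58

12.58


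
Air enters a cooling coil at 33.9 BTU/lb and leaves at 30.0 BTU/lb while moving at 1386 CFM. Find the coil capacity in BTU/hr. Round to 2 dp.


Q = 4.5 * 1386 * (33.9 - 30.0) = 24324.30 BTU/hr

24324.30 BTU/hr


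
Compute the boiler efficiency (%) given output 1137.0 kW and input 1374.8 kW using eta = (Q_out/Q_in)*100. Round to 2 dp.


eta = (1137.0/1374.8)*100 = 82.70 %

82.70 %


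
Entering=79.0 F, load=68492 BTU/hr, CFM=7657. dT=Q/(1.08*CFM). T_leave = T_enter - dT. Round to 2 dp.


dT = 68492/(1.08*7657) = 8.2824
T_leave = 79.0 - 8.2824 = 70.72 F

70.72 F


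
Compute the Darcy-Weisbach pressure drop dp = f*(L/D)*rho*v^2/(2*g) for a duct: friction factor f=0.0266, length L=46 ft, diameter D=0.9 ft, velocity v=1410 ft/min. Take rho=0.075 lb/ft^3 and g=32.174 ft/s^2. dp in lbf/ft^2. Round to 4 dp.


v_fps = 1410/60 = 23.5 ft/s
dp = 0.0266*(46/0.9)*0.075*23.5^2/(2*32.174) = 0.8751 lbf/ft^2

0.8751 lbf/ft^2


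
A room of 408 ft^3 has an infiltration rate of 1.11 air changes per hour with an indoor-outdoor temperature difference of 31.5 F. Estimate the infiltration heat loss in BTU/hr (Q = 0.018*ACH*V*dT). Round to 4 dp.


Q = 0.018 * 1.11 * 408 * 31.5 = 256.7830 BTU/hr

256.7830 BTU/hr


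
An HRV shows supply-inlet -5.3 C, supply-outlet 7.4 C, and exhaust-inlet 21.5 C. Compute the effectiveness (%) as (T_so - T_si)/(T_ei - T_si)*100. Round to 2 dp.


eff = (7.4-(-5.3))/(21.5-(-5.3))*100 = 47.39 %

47.39 %


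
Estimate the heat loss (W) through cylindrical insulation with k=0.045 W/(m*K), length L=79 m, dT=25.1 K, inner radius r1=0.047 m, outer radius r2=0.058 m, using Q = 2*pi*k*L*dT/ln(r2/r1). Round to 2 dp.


Q = 2*pi*0.045*79*25.1/ln(0.058/0.047) = 2666.02 W

2666.02 W


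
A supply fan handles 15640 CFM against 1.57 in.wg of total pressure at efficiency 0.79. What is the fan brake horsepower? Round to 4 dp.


BHP = 15640 * 1.57 / (6356 * 0.79) = 4.8902 hp

4.8902 hp


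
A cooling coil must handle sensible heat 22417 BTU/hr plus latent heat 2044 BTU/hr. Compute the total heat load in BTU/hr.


Qt = 22417 + 2044 = 24461 BTU/hr

24461 BTU/hr


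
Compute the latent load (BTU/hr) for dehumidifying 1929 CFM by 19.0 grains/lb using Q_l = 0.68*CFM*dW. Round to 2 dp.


Q = 0.68 * 1929 * 19.0 = 24922.68 BTU/hr

24922.68 BTU/hr


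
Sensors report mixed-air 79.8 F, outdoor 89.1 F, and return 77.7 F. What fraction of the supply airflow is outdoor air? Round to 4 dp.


frac = (79.8 - 77.7) / (89.1 - 77.7) = 0.1842

0.1842


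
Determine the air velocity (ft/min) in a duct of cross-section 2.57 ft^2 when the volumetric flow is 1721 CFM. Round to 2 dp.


V = 1721 / 2.57 = 669.65 ft/min

669.65 ft/min


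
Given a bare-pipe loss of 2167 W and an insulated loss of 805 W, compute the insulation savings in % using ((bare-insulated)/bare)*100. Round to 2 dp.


Savings = ((2167-805)/2167)*100 = 62.85 %

62.85 %


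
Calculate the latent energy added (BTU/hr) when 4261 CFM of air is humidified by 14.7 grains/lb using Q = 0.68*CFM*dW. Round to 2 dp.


Q = 0.68 * 4261 * 14.7 = 42592.96 BTU/hr

42592.96 BTU/hr


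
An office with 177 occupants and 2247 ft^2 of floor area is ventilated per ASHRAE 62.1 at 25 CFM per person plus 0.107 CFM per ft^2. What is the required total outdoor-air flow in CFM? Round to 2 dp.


Total = 177*25 + 2247*0.107 = 4665.43 CFM

4665.43 CFM


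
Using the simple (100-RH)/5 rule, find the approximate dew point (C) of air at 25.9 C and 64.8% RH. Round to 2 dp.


Td = 25.9 - (100-64.8)/5 = 18.86 C

18.86 C


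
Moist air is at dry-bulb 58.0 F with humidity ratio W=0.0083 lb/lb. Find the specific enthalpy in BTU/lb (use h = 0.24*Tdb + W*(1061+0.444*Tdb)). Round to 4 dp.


h = 0.24*58.0 + 0.0083*(1061+0.444*58.0) = 22.9400 BTU/lb

22.9400 BTU/lb


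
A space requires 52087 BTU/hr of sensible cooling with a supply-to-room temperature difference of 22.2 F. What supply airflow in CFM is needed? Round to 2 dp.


CFM = 52087 / (1.08 * 22.2) = 2172.46

2172.46 CFM


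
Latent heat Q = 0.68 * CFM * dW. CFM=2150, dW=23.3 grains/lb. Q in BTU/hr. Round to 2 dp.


Q = 0.68 * 2150 * 23.3 = 34064.60 BTU/hr

34064.60 BTU/hr


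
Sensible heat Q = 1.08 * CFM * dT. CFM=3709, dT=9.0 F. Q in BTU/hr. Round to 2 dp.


Q = 1.08 * 3709 * 9.0 = 36051.48 BTU/hr

36051.48 BTU/hr


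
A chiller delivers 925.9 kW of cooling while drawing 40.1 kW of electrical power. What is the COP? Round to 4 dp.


COP = 925.9 / 40.1 = 23.0898

23.0898


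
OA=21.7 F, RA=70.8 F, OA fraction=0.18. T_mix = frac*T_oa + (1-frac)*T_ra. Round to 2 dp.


T_mix = 0.18*21.7 + 0.82*70.8 = 61.96 F

61.96 F


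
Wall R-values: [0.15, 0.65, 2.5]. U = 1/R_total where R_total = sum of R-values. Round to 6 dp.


R_total = 0.15 + 0.65 + 2.5 = 3.30
U = 1/3.30 = 0.303030

0.303030


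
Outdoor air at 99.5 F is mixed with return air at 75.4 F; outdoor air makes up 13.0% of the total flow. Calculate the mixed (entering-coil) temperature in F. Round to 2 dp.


T_mix = 75.4 + (13.0/100)*(99.5-75.4) = 78.53 F

78.53 F


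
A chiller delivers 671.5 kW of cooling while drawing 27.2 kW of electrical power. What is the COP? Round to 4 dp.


COP = 671.5 / 27.2 = 24.6875

24.6875


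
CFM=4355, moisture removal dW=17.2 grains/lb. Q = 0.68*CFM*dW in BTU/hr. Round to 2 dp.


Q = 0.68 * 4355 * 17.2 = 50936.08 BTU/hr

50936.08 BTU/hr


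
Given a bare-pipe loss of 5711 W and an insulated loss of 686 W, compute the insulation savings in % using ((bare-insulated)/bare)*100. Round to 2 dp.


Savings = ((5711-686)/5711)*100 = 87.99 %

87.99 %


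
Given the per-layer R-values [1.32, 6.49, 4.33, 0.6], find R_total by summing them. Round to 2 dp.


R_total = 1.32 + 6.49 + 4.33 + 0.6 = 12.74

12.74


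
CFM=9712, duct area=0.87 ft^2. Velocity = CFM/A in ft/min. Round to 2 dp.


V = 9712 / 0.87 = 11163.22 ft/min

11163.22 ft/min


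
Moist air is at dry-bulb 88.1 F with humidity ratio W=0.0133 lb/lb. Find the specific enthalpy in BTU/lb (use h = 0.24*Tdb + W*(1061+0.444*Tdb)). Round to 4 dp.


h = 0.24*88.1 + 0.0133*(1061+0.444*88.1) = 35.7755 BTU/lb

35.7755 BTU/lb


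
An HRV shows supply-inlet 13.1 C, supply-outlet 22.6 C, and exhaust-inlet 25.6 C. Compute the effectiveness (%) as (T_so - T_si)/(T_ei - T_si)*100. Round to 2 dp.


eff = (22.6-13.1)/(25.6-13.1)*100 = 76.00 %

76.00 %


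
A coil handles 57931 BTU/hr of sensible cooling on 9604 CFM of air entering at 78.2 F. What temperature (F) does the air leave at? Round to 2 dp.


dT = 57931/(1.08*9604) = 5.5852
T_leave = 78.2 - 5.5852 = 72.61 F

72.61 F


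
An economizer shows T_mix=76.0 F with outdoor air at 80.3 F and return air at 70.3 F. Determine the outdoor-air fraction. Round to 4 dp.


frac = (76.0 - 70.3) / (80.3 - 70.3) = 0.5700

0.5700


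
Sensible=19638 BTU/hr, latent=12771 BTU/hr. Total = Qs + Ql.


Qt = 19638 + 12771 = 32409 BTU/hr

32409 BTU/hr


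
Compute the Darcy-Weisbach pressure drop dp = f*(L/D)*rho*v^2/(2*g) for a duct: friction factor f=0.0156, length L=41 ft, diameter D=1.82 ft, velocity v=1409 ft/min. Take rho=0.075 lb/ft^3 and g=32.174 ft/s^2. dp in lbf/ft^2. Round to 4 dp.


v_fps = 1409/60 = 23.4833 ft/s
dp = 0.0156*(41/1.82)*0.075*23.4833^2/(2*32.174) = 0.2259 lbf/ft^2

0.2259 lbf/ft^2


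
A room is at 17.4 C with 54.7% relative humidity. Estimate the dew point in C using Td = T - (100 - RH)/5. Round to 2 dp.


Td = 17.4 - (100-54.7)/5 = 8.34 C

8.34 C


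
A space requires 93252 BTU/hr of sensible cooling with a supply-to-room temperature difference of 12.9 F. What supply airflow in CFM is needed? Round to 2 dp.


CFM = 93252 / (1.08 * 12.9) = 6693.37

6693.37 CFM


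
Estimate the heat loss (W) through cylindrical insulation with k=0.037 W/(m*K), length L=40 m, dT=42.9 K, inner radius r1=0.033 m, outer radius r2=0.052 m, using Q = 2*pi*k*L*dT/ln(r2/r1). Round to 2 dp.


Q = 2*pi*0.037*40*42.9/ln(0.052/0.033) = 877.28 W

877.28 W


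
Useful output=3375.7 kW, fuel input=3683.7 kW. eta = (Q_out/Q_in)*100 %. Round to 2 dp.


eta = (3375.7/3683.7)*100 = 91.64 %

91.64 %


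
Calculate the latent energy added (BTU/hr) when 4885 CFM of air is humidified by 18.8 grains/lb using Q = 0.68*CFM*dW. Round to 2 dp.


Q = 0.68 * 4885 * 18.8 = 62449.84 BTU/hr

62449.84 BTU/hr


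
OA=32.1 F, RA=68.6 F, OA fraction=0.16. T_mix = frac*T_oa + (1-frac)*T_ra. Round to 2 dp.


T_mix = 0.16*32.1 + 0.84*68.6 = 62.76 F

62.76 F


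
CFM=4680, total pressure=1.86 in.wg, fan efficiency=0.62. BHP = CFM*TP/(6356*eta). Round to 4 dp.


BHP = 4680 * 1.86 / (6356 * 0.62) = 2.2089 hp

2.2089 hp


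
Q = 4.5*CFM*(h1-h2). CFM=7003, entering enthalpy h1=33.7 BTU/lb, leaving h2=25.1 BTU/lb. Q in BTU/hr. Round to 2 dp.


Q = 4.5 * 7003 * (33.7 - 25.1) = 271016.10 BTU/hr

271016.10 BTU/hr


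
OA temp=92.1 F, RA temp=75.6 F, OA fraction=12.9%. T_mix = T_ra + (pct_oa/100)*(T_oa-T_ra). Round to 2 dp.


T_mix = 75.6 + (12.9/100)*(92.1-75.6) = 77.73 F

77.73 F


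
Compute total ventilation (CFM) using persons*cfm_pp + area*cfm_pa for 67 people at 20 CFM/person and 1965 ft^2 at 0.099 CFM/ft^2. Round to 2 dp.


Total = 67*20 + 1965*0.099 = 1534.54 CFM

1534.54 CFM


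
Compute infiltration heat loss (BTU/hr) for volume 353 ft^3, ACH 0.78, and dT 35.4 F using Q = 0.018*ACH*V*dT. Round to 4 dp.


Q = 0.018 * 0.78 * 353 * 35.4 = 175.4466 BTU/hr

175.4466 BTU/hr


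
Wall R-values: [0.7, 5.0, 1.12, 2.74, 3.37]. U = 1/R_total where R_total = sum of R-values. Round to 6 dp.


R_total = 0.7 + 5.0 + 1.12 + 2.74 + 3.37 = 12.93
U = 1/12.93 = 0.077340

0.077340


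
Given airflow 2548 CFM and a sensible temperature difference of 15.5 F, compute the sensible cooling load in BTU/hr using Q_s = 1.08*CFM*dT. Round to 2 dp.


Q = 1.08 * 2548 * 15.5 = 42653.52 BTU/hr

42653.52 BTU/hr


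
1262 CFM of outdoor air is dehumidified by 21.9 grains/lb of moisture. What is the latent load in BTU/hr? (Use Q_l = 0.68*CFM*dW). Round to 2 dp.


Q = 0.68 * 1262 * 21.9 = 18793.70 BTU/hr

18793.70 BTU/hr


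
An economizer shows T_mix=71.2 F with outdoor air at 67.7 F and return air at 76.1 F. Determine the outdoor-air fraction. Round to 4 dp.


frac = (71.2 - 76.1) / (67.7 - 76.1) = 0.5833

0.5833


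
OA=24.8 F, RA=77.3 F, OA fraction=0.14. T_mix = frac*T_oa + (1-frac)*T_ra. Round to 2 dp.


T_mix = 0.14*24.8 + 0.86*77.3 = 69.95 F

69.95 F


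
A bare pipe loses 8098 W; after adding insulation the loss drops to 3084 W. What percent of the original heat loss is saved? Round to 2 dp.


Savings = ((8098-3084)/8098)*100 = 61.92 %

61.92 %


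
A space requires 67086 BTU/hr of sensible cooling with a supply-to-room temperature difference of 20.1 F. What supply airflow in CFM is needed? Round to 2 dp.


CFM = 67086 / (1.08 * 20.1) = 3090.38

3090.38 CFM


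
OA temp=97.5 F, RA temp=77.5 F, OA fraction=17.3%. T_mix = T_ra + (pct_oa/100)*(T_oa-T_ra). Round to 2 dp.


T_mix = 77.5 + (17.3/100)*(97.5-77.5) = 80.96 F

80.96 F


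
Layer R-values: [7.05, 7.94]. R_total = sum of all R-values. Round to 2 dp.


R_total = 7.05 + 7.94 = 14.99

14.99


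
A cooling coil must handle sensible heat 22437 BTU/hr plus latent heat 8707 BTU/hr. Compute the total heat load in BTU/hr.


Qt = 22437 + 8707 = 31144 BTU/hr

31144 BTU/hr


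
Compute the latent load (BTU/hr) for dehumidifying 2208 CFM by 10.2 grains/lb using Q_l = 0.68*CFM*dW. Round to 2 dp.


Q = 0.68 * 2208 * 10.2 = 15314.69 BTU/hr

15314.69 BTU/hr


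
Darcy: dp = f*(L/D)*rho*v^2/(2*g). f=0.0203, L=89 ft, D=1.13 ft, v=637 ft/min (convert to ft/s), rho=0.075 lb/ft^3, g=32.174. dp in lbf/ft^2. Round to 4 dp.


v_fps = 637/60 = 10.6167 ft/s
dp = 0.0203*(89/1.13)*0.075*10.6167^2/(2*32.174) = 0.2100 lbf/ft^2

0.2100 lbf/ft^2


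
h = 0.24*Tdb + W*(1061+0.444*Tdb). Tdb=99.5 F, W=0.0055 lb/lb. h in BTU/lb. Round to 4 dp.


h = 0.24*99.5 + 0.0055*(1061+0.444*99.5) = 29.9585 BTU/lb

29.9585 BTU/lb


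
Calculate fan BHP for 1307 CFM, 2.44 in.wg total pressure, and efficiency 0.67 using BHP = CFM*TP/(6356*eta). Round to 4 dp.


BHP = 1307 * 2.44 / (6356 * 0.67) = 0.7489 hp

0.7489 hp


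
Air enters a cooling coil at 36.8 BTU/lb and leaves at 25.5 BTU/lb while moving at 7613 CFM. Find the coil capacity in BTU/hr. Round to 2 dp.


Q = 4.5 * 7613 * (36.8 - 25.5) = 387121.05 BTU/hr

387121.05 BTU/hr


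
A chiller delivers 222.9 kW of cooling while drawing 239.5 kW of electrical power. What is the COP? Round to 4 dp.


COP = 222.9 / 239.5 = 0.9307

0.9307


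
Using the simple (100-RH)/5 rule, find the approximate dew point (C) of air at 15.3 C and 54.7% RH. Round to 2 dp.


Td = 15.3 - (100-54.7)/5 = 6.24 C

6.24 C


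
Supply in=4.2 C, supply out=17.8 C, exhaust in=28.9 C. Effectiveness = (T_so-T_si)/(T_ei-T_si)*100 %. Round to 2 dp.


eff = (17.8-4.2)/(28.9-4.2)*100 = 55.06 %

55.06 %


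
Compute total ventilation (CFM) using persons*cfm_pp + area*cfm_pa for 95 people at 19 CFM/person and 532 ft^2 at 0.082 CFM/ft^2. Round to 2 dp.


Total = 95*19 + 532*0.082 = 1848.62 CFM

1848.62 CFM


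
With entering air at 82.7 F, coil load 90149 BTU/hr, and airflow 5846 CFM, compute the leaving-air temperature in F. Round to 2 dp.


dT = 90149/(1.08*5846) = 14.2784
T_leave = 82.7 - 14.2784 = 68.42 F

68.42 F


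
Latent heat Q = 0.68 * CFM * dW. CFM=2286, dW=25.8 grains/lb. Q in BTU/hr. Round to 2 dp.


Q = 0.68 * 2286 * 25.8 = 40105.58 BTU/hr

40105.58 BTU/hr


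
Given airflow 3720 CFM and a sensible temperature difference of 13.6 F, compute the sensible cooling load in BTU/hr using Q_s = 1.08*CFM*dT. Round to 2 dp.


Q = 1.08 * 3720 * 13.6 = 54639.36 BTU/hr

54639.36 BTU/hr


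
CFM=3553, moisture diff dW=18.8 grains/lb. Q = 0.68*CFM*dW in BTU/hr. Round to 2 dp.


Q = 0.68 * 3553 * 18.8 = 45421.55 BTU/hr

45421.55 BTU/hr


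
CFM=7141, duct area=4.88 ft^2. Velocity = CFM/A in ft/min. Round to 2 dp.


V = 7141 / 4.88 = 1463.32 ft/min

1463.32 ft/min


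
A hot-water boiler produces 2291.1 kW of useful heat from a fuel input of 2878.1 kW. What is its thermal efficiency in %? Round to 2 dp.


eta = (2291.1/2878.1)*100 = 79.60 %

79.60 %


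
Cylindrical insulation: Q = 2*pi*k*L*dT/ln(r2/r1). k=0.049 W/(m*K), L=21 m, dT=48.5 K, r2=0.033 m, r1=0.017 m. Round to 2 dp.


Q = 2*pi*0.049*21*48.5/ln(0.033/0.017) = 472.75 W

472.75 W


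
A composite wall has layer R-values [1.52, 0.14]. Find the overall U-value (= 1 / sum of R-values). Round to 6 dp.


R_total = 1.52 + 0.14 = 1.66
U = 1/1.66 = 0.602410

0.602410


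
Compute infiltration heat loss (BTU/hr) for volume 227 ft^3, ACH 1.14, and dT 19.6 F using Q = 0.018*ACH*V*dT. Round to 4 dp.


Q = 0.018 * 1.14 * 227 * 19.6 = 91.2976 BTU/hr

91.2976 BTU/hr


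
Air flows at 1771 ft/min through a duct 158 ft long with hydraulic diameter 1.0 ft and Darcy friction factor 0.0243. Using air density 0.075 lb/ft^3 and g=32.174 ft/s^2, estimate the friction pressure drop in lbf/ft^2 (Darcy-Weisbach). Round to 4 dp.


v_fps = 1771/60 = 29.5167 ft/s
dp = 0.0243*(158/1.0)*0.075*29.5167^2/(2*32.174) = 3.8987 lbf/ft^2

3.8987 lbf/ft^2


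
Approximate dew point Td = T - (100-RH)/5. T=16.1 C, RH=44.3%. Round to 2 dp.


Td = 16.1 - (100-44.3)/5 = 4.96 C

4.96 C


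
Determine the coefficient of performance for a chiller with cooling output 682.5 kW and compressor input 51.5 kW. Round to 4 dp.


COP = 682.5 / 51.5 = 13.2524

13.2524


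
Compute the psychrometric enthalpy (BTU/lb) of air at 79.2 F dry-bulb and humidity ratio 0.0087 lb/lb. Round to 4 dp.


h = 0.24*79.2 + 0.0087*(1061+0.444*79.2) = 28.5446 BTU/lb

28.5446 BTU/lb


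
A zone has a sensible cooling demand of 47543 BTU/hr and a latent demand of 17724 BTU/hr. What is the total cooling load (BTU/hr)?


Qt = 47543 + 17724 = 65267 BTU/hr

65267 BTU/hr


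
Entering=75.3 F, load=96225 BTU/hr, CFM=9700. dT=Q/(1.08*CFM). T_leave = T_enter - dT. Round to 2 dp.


dT = 96225/(1.08*9700) = 9.1853
T_leave = 75.3 - 9.1853 = 66.11 F

66.11 F


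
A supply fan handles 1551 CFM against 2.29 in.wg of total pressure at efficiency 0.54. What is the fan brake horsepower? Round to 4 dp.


BHP = 1551 * 2.29 / (6356 * 0.54) = 1.0348 hp

1.0348 hp


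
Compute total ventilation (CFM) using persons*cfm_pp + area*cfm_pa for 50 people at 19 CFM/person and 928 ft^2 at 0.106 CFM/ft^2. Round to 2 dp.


Total = 50*19 + 928*0.106 = 1048.37 CFM

1048.37 CFM


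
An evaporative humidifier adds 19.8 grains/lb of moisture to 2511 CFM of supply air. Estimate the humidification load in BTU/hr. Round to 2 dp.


Q = 0.68 * 2511 * 19.8 = 33808.10 BTU/hr

33808.10 BTU/hr


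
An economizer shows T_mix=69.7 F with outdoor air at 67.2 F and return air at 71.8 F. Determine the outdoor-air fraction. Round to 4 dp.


frac = (69.7 - 71.8) / (67.2 - 71.8) = 0.4565

0.4565


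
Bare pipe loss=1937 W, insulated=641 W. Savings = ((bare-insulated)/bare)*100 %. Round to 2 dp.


Savings = ((1937-641)/1937)*100 = 66.91 %

66.91 %


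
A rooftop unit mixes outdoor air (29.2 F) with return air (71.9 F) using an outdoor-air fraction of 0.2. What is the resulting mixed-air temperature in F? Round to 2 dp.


T_mix = 0.2*29.2 + 0.8*71.9 = 63.36 F

63.36 F


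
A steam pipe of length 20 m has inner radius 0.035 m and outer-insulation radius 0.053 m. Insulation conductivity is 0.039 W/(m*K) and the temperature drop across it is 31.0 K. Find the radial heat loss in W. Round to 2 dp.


Q = 2*pi*0.039*20*31.0/ln(0.053/0.035) = 366.14 W

366.14 W


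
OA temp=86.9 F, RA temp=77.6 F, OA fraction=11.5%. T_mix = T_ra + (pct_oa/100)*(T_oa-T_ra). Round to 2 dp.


T_mix = 77.6 + (11.5/100)*(86.9-77.6) = 78.67 F

78.67 F


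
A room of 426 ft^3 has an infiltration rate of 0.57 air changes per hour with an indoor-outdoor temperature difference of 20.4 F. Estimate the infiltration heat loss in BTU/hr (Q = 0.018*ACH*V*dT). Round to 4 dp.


Q = 0.018 * 0.57 * 426 * 20.4 = 89.1635 BTU/hr

89.1635 BTU/hr


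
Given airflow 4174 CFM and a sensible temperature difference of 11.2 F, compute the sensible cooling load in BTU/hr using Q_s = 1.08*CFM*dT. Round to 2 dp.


Q = 1.08 * 4174 * 11.2 = 50488.70 BTU/hr

50488.70 BTU/hr


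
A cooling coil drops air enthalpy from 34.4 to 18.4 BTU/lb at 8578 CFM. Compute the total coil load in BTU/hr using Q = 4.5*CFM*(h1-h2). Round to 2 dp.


Q = 4.5 * 8578 * (34.4 - 18.4) = 617616.00 BTU/hr

617616.00 BTU/hr


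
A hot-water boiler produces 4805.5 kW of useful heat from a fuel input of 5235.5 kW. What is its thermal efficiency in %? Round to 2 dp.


eta = (4805.5/5235.5)*100 = 91.79 %

91.79 %


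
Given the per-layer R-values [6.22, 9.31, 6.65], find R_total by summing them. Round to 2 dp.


R_total = 6.22 + 9.31 + 6.65 = 22.18

22.18


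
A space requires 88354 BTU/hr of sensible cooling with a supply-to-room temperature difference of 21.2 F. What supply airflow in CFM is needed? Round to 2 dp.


CFM = 88354 / (1.08 * 21.2) = 3858.93

3858.93 CFM


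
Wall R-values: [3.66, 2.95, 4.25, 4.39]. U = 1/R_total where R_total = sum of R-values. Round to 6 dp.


R_total = 3.66 + 2.95 + 4.25 + 4.39 = 15.25
U = 1/15.25 = 0.065574

0.065574


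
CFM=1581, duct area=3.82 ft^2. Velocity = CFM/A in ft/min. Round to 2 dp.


V = 1581 / 3.82 = 413.87 ft/min

413.87 ft/min


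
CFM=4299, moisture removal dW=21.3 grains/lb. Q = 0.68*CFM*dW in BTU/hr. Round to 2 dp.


Q = 0.68 * 4299 * 21.3 = 62266.72 BTU/hr

62266.72 BTU/hr


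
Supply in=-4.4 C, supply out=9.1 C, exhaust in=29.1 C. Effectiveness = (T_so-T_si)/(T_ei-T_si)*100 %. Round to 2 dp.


eff = (9.1-(-4.4))/(29.1-(-4.4))*100 = 40.30 %

40.30 %


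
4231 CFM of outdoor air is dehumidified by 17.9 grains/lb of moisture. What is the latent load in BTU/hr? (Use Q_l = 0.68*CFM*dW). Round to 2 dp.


Q = 0.68 * 4231 * 17.9 = 51499.73 BTU/hr

51499.73 BTU/hr


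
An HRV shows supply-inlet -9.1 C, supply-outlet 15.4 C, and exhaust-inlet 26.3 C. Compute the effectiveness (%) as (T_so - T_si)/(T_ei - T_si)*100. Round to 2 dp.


eff = (15.4-(-9.1))/(26.3-(-9.1))*100 = 69.21 %

69.21 %


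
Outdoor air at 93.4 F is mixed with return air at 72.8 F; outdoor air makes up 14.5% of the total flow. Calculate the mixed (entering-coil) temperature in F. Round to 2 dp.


T_mix = 72.8 + (14.5/100)*(93.4-72.8) = 75.79 F

75.79 F


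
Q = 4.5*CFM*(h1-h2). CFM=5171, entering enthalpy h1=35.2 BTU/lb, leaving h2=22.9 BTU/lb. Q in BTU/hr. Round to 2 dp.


Q = 4.5 * 5171 * (35.2 - 22.9) = 286214.85 BTU/hr

286214.85 BTU/hr


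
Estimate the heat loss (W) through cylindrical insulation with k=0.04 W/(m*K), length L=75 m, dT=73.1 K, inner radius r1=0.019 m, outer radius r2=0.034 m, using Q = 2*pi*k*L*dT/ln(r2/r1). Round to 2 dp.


Q = 2*pi*0.04*75*73.1/ln(0.034/0.019) = 2367.85 W

2367.85 W


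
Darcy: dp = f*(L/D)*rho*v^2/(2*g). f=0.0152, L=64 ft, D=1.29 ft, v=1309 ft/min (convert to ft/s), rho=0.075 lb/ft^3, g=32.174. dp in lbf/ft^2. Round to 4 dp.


v_fps = 1309/60 = 21.8167 ft/s
dp = 0.0152*(64/1.29)*0.075*21.8167^2/(2*32.174) = 0.4183 lbf/ft^2

0.4183 lbf/ft^2


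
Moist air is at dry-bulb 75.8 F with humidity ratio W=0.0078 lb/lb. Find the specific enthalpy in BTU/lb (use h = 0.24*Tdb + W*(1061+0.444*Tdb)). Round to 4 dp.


h = 0.24*75.8 + 0.0078*(1061+0.444*75.8) = 26.7303 BTU/lb

26.7303 BTU/lb


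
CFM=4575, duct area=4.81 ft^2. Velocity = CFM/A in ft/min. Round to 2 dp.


V = 4575 / 4.81 = 951.14 ft/min

951.14 ft/min


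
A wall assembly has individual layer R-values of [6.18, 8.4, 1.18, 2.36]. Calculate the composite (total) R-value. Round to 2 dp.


R_total = 6.18 + 8.4 + 1.18 + 2.36 = 18.12

18.12


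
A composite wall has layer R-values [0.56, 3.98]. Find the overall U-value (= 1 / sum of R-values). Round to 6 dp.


R_total = 0.56 + 3.98 = 4.54
U = 1/4.54 = 0.220264

0.220264


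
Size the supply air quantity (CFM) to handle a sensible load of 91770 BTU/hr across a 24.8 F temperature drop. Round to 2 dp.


CFM = 91770 / (1.08 * 24.8) = 3426.30

3426.30 CFM


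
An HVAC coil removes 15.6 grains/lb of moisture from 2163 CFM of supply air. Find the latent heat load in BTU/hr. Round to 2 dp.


Q = 0.68 * 2163 * 15.6 = 22945.10 BTU/hr

22945.10 BTU/hr


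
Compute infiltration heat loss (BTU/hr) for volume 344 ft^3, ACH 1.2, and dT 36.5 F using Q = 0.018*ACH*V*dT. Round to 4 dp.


Q = 0.018 * 1.2 * 344 * 36.5 = 271.2096 BTU/hr

271.2096 BTU/hr


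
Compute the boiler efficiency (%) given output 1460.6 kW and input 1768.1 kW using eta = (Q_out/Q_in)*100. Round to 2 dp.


eta = (1460.6/1768.1)*100 = 82.61 %

82.61 %


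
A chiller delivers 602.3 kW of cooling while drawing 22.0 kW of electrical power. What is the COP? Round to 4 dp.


COP = 602.3 / 22.0 = 27.3773

27.3773


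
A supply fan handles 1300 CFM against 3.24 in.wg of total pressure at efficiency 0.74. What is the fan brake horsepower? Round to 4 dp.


BHP = 1300 * 3.24 / (6356 * 0.74) = 0.8955 hp

0.8955 hp


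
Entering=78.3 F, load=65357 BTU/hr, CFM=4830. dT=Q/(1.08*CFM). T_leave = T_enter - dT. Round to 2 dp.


dT = 65357/(1.08*4830) = 12.5291
T_leave = 78.3 - 12.5291 = 65.77 F

65.77 F


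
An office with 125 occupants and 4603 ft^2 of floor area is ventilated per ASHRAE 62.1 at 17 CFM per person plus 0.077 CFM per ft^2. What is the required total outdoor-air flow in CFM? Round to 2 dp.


Total = 125*17 + 4603*0.077 = 2479.43 CFM

2479.43 CFM


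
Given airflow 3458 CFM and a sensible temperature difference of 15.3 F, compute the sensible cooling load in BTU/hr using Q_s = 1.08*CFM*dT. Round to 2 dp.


Q = 1.08 * 3458 * 15.3 = 57139.99 BTU/hr

57139.99 BTU/hr


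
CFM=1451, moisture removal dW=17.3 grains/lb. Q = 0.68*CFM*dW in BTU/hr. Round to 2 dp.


Q = 0.68 * 1451 * 17.3 = 17069.56 BTU/hr

17069.56 BTU/hr


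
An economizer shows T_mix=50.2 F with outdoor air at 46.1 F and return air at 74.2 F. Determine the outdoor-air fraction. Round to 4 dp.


frac = (50.2 - 74.2) / (46.1 - 74.2) = 0.8541

0.8541


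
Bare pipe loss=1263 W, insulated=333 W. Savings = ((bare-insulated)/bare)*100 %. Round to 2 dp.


Savings = ((1263-333)/1263)*100 = 73.63 %

73.63 %


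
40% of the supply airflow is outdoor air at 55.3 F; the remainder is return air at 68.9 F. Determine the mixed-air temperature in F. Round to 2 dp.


T_mix = 0.4*55.3 + 0.6*68.9 = 63.46 F

63.46 F


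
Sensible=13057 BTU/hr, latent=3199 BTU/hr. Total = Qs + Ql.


Qt = 13057 + 3199 = 16256 BTU/hr

16256 BTU/hr


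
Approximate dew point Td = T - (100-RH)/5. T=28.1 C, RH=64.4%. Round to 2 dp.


Td = 28.1 - (100-64.4)/5 = 20.98 C

20.98 C


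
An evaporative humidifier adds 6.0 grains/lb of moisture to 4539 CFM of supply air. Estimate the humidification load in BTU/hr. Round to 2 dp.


Q = 0.68 * 4539 * 6.0 = 18519.12 BTU/hr

18519.12 BTU/hr


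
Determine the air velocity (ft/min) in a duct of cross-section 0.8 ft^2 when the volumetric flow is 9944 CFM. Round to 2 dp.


V = 9944 / 0.8 = 12430.00 ft/min

12430.00 ft/min


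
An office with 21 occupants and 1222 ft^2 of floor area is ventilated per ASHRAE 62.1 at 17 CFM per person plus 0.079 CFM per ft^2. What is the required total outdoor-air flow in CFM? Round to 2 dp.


Total = 21*17 + 1222*0.079 = 453.54 CFM

453.54 CFM


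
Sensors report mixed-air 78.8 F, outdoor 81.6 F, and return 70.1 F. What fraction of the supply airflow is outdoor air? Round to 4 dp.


frac = (78.8 - 70.1) / (81.6 - 70.1) = 0.7565

0.7565


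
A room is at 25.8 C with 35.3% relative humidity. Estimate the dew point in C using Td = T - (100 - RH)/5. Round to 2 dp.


Td = 25.8 - (100-35.3)/5 = 12.86 C

12.86 C


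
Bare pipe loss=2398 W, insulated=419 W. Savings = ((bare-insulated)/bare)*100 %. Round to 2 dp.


Savings = ((2398-419)/2398)*100 = 82.53 %

82.53 %


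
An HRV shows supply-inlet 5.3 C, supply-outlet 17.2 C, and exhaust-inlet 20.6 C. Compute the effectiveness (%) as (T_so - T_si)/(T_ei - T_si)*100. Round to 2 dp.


eff = (17.2-5.3)/(20.6-5.3)*100 = 77.78 %

77.78 %


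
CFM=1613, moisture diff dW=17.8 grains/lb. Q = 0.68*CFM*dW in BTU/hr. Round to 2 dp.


Q = 0.68 * 1613 * 17.8 = 19523.75 BTU/hr

19523.75 BTU/hr


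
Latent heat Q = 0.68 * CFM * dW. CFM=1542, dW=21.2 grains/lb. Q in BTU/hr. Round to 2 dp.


Q = 0.68 * 1542 * 21.2 = 22229.47 BTU/hr

22229.47 BTU/hr


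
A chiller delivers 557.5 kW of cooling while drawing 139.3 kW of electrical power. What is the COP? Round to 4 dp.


COP = 557.5 / 139.3 = 4.0022

4.0022


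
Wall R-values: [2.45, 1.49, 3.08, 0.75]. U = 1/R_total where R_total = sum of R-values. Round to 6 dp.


R_total = 2.45 + 1.49 + 3.08 + 0.75 = 7.77
U = 1/7.77 = 0.128700

0.128700


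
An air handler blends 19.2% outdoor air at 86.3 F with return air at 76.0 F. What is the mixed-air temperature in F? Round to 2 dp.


T_mix = 76.0 + (19.2/100)*(86.3-76.0) = 77.98 F

77.98 F


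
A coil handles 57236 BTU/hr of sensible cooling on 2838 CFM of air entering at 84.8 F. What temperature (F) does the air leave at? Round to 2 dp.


dT = 57236/(1.08*2838) = 18.6738
T_leave = 84.8 - 18.6738 = 66.13 F

66.13 F


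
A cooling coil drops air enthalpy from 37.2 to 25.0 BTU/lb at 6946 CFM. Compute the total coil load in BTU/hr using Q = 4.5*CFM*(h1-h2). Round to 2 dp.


Q = 4.5 * 6946 * (37.2 - 25.0) = 381335.40 BTU/hr

381335.40 BTU/hr


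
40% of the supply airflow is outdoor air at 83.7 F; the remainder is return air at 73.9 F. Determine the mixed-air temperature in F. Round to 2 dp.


T_mix = 0.4*83.7 + 0.6*73.9 = 77.82 F

77.82 F


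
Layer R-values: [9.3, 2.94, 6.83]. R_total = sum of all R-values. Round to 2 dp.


R_total = 9.3 + 2.94 + 6.83 = 19.07

19.07


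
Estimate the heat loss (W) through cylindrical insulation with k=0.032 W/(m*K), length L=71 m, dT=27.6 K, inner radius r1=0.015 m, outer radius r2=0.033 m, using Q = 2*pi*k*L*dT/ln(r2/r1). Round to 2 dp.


Q = 2*pi*0.032*71*27.6/ln(0.033/0.015) = 499.71 W

499.71 W


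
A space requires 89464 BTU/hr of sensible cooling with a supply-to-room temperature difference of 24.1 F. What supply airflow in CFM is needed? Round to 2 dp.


CFM = 89464 / (1.08 * 24.1) = 3437.22

3437.22 CFM


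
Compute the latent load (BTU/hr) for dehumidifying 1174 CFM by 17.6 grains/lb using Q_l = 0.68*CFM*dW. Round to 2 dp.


Q = 0.68 * 1174 * 17.6 = 14050.43 BTU/hr

14050.43 BTU/hr


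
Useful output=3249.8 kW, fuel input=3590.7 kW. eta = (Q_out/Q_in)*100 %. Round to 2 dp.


eta = (3249.8/3590.7)*100 = 90.51 %

90.51 %


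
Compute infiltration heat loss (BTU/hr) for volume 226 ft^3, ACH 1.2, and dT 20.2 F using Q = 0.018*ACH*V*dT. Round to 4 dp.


Q = 0.018 * 1.2 * 226 * 20.2 = 98.6083 BTU/hr

98.6083 BTU/hr


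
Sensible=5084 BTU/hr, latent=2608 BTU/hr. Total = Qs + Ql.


Qt = 5084 + 2608 = 7692 BTU/hr

7692 BTU/hr


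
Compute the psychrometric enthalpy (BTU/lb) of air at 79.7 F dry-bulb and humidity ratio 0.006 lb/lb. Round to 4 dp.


h = 0.24*79.7 + 0.006*(1061+0.444*79.7) = 25.7063 BTU/lb

25.7063 BTU/lb


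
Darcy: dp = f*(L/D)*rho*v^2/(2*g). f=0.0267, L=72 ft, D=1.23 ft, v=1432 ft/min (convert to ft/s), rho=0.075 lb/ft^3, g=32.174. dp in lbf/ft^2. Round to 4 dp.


v_fps = 1432/60 = 23.8667 ft/s
dp = 0.0267*(72/1.23)*0.075*23.8667^2/(2*32.174) = 1.0376 lbf/ft^2

1.0376 lbf/ft^2


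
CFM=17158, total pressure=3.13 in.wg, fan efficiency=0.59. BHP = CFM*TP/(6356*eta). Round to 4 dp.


BHP = 17158 * 3.13 / (6356 * 0.59) = 14.3211 hp

14.3211 hp


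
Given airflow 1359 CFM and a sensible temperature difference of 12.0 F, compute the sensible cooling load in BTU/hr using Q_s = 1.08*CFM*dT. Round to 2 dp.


Q = 1.08 * 1359 * 12.0 = 17612.64 BTU/hr

17612.64 BTU/hr


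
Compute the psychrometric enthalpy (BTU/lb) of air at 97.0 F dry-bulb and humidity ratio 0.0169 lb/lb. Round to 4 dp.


h = 0.24*97.0 + 0.0169*(1061+0.444*97.0) = 41.9387 BTU/lb

41.9387 BTU/lb


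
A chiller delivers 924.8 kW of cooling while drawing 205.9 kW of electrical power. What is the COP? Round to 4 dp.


COP = 924.8 / 205.9 = 4.4915

4.4915


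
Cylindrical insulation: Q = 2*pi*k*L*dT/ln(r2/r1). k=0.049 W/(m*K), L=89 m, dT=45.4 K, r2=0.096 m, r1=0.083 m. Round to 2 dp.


Q = 2*pi*0.049*89*45.4/ln(0.096/0.083) = 8549.41 W

8549.41 W


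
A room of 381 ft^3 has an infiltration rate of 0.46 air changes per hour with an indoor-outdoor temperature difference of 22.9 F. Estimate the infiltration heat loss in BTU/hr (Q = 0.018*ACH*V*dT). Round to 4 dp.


Q = 0.018 * 0.46 * 381 * 22.9 = 72.2422 BTU/hr

72.2422 BTU/hr


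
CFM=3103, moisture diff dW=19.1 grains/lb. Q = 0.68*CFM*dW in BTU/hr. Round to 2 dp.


Q = 0.68 * 3103 * 19.1 = 40301.76 BTU/hr

40301.76 BTU/hr


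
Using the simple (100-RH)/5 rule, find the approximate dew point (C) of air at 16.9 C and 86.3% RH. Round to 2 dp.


Td = 16.9 - (100-86.3)/5 = 14.16 C

14.16 C


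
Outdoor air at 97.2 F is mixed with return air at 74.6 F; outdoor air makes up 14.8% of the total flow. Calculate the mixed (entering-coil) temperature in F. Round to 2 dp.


T_mix = 74.6 + (14.8/100)*(97.2-74.6) = 77.94 F

77.94 F


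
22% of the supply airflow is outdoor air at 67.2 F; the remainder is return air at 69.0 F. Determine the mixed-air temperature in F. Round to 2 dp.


T_mix = 0.22*67.2 + 0.78*69.0 = 68.60 F

68.60 F


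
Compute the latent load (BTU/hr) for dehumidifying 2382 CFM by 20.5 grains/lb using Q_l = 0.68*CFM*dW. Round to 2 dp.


Q = 0.68 * 2382 * 20.5 = 33205.08 BTU/hr

33205.08 BTU/hr


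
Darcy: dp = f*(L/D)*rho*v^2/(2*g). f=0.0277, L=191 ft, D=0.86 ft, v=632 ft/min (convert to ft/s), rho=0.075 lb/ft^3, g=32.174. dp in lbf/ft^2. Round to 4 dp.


v_fps = 632/60 = 10.5333 ft/s
dp = 0.0277*(191/0.86)*0.075*10.5333^2/(2*32.174) = 0.7956 lbf/ft^2

0.7956 lbf/ft^2


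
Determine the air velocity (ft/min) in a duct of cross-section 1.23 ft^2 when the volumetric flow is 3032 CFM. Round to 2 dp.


V = 3032 / 1.23 = 2465.04 ft/min

2465.04 ft/min


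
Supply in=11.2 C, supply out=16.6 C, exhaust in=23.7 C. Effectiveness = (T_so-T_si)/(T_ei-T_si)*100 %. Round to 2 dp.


eff = (16.6-11.2)/(23.7-11.2)*100 = 43.20 %

43.20 %


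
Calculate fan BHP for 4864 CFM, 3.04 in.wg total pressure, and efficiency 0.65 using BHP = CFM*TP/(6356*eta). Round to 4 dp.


BHP = 4864 * 3.04 / (6356 * 0.65) = 3.5791 hp

3.5791 hp


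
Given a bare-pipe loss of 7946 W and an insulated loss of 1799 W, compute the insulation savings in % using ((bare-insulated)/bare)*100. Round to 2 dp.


Savings = ((7946-1799)/7946)*100 = 77.36 %

77.36 %


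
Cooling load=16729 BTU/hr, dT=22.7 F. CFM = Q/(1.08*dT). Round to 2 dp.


CFM = 16729 / (1.08 * 22.7) = 682.37

682.37 CFM


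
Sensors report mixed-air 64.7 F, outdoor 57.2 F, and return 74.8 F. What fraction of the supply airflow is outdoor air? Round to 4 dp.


frac = (64.7 - 74.8) / (57.2 - 74.8) = 0.5739

0.5739


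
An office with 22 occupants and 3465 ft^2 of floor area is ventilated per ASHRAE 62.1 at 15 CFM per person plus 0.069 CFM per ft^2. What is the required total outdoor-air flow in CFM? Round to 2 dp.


Total = 22*15 + 3465*0.069 = 569.09 CFM

569.09 CFM


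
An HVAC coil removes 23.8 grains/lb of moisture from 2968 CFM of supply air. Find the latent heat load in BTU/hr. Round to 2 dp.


Q = 0.68 * 2968 * 23.8 = 48034.11 BTU/hr

48034.11 BTU/hr


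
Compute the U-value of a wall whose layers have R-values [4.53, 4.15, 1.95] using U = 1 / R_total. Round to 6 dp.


R_total = 4.53 + 4.15 + 1.95 = 10.63
U = 1/10.63 = 0.094073

0.094073


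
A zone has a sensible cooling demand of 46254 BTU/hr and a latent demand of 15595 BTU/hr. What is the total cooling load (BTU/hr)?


Qt = 46254 + 15595 = 61849 BTU/hr

61849 BTU/hr


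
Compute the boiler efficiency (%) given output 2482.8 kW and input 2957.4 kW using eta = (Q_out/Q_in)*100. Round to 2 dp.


eta = (2482.8/2957.4)*100 = 83.95 %

83.95 %


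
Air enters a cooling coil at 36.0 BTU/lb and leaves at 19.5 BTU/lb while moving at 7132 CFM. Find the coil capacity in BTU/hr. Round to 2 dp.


Q = 4.5 * 7132 * (36.0 - 19.5) = 529551.00 BTU/hr

529551.00 BTU/hr


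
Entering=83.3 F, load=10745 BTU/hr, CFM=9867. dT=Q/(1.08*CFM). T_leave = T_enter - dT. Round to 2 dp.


dT = 10745/(1.08*9867) = 1.0083
T_leave = 83.3 - 1.0083 = 82.29 F

82.29 F


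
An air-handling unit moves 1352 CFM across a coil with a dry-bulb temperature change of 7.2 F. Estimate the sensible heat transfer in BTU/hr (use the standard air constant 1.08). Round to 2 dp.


Q = 1.08 * 1352 * 7.2 = 10513.15 BTU/hr

10513.15 BTU/hr


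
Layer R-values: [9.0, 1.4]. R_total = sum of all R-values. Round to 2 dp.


R_total = 9.0 + 1.4 = 10.40

10.40


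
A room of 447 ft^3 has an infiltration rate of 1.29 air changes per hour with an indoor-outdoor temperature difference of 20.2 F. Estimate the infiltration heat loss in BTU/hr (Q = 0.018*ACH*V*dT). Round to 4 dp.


Q = 0.018 * 1.29 * 447 * 20.2 = 209.6627 BTU/hr

209.6627 BTU/hr


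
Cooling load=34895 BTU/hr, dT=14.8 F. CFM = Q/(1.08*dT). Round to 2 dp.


CFM = 34895 / (1.08 * 14.8) = 2183.12

2183.12 CFM


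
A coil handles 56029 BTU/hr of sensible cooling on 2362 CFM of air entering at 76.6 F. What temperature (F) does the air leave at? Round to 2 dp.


dT = 56029/(1.08*2362) = 21.9639
T_leave = 76.6 - 21.9639 = 54.64 F

54.64 F


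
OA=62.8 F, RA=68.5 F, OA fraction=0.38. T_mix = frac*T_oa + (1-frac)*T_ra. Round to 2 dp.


T_mix = 0.38*62.8 + 0.62*68.5 = 66.33 F

66.33 F


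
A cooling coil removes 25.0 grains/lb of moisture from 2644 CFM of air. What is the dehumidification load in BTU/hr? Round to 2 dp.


Q = 0.68 * 2644 * 25.0 = 44948.00 BTU/hr

44948.00 BTU/hr


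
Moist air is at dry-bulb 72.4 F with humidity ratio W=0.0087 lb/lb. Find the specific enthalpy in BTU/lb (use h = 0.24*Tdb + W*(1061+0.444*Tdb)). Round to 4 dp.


h = 0.24*72.4 + 0.0087*(1061+0.444*72.4) = 26.8864 BTU/lb

26.8864 BTU/lb


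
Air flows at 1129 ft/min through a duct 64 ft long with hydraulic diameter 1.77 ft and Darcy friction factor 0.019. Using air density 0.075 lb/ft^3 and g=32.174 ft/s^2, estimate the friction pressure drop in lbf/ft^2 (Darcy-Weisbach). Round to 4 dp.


v_fps = 1129/60 = 18.8167 ft/s
dp = 0.019*(64/1.77)*0.075*18.8167^2/(2*32.174) = 0.2835 lbf/ft^2

0.2835 lbf/ft^2


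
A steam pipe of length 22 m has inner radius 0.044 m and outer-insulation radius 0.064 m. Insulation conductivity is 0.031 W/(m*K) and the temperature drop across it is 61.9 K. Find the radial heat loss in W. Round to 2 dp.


Q = 2*pi*0.031*22*61.9/ln(0.064/0.044) = 707.91 W

707.91 W


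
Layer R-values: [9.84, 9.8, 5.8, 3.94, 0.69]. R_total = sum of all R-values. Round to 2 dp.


R_total = 9.84 + 9.8 + 5.8 + 3.94 + 0.69 = 30.07

30.07


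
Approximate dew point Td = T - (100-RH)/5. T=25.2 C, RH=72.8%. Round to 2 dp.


Td = 25.2 - (100-72.8)/5 = 19.76 C

19.76 C


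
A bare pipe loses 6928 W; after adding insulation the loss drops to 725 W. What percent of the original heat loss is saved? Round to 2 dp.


Savings = ((6928-725)/6928)*100 = 89.54 %

89.54 %


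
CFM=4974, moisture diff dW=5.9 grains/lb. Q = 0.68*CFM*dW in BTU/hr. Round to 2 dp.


Q = 0.68 * 4974 * 5.9 = 19955.69 BTU/hr

19955.69 BTU/hr


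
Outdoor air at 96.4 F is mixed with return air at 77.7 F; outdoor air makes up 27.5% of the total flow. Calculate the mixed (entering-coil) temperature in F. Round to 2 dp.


T_mix = 77.7 + (27.5/100)*(96.4-77.7) = 82.84 F

82.84 F


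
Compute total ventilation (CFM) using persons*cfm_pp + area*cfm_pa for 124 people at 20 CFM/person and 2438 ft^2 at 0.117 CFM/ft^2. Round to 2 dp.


Total = 124*20 + 2438*0.117 = 2765.25 CFM

2765.25 CFM


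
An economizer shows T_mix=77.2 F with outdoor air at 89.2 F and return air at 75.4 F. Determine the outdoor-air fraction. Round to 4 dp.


frac = (77.2 - 75.4) / (89.2 - 75.4) = 0.1304

0.1304


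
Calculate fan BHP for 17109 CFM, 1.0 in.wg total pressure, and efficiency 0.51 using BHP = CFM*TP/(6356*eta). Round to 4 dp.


BHP = 17109 * 1.0 / (6356 * 0.51) = 5.2780 hp

5.2780 hp


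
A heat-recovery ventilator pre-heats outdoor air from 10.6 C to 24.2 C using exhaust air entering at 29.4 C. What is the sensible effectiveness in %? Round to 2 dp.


eff = (24.2-10.6)/(29.4-10.6)*100 = 72.34 %

72.34 %


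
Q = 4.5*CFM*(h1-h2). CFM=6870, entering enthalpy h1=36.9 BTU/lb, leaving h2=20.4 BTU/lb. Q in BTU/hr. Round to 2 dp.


Q = 4.5 * 6870 * (36.9 - 20.4) = 510097.50 BTU/hr

510097.50 BTU/hr
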